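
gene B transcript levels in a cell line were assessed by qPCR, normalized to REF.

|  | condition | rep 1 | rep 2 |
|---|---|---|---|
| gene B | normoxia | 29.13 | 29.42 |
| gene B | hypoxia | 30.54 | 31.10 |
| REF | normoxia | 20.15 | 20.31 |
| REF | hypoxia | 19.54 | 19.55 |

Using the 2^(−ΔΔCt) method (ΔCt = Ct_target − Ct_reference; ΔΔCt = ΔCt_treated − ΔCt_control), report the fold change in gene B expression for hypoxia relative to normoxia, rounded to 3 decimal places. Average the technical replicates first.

0.213

Mean Ct: gene B normoxia 29.275; gene B hypoxia 30.820; REF normoxia 20.230; REF hypoxia 19.545
ΔCt(normoxia) = 29.275 − 20.230 = 9.045
ΔCt(hypoxia) = 30.820 − 19.545 = 11.275
ΔΔCt = 11.275 − 9.045 = 2.230
Fold change = 2^(−2.230) = 0.2132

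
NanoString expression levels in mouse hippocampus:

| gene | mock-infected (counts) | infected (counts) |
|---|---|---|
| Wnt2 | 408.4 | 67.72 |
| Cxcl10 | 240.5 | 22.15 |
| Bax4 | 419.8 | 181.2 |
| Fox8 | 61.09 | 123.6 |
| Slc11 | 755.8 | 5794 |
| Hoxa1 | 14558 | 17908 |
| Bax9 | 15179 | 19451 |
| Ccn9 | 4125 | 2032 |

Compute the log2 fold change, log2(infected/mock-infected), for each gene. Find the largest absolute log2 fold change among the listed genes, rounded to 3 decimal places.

log2(67.72/408.4) = -2.592  (Wnt2)
log2(22.15/240.5) = -3.441  (Cxcl10)
log2(181.2/419.8) = -1.212  (Bax4)
log2(123.6/61.09) = 1.017  (Fox8)
log2(5794/755.8) = 2.938  (Slc11)
log2(17908/14558) = 0.299  (Hoxa1)
log2(19451/15179) = 0.358  (Bax9)
log2(2032/4125) = -1.021  (Ccn9)
The largest magnitude belongs to Cxcl10.

3.441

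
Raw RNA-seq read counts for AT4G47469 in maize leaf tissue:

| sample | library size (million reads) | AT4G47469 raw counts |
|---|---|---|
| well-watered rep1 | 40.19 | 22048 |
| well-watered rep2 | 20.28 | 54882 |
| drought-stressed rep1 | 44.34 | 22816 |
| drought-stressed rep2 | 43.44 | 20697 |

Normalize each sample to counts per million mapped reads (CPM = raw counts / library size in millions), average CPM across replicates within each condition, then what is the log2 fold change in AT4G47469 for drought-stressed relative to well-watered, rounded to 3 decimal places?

CPM(well-watered rep1) = 22048 / 40.19 = 548.5942
CPM(well-watered rep2) = 54882 / 20.28 = 2706.2130
CPM(drought-stressed rep1) = 22816 / 44.34 = 514.5692
CPM(drought-stressed rep2) = 20697 / 43.44 = 476.4503
mean CPM(well-watered) = 1627.4036; mean CPM(drought-stressed) = 495.5098
Fold change = 495.5098 / 1627.4036 = 0.30448
log2(0.30448) = -1.7156

-1.716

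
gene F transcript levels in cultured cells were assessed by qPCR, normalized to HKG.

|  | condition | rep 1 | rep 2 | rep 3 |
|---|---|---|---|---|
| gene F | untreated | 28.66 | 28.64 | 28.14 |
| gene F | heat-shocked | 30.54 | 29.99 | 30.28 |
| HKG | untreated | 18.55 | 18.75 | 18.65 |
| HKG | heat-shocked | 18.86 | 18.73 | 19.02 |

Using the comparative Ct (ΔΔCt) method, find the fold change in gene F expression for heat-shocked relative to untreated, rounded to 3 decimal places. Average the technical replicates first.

Mean Ct: gene F untreated 28.480; gene F heat-shocked 30.270; HKG untreated 18.650; HKG heat-shocked 18.870
ΔCt(untreated) = 28.480 − 18.650 = 9.830
ΔCt(heat-shocked) = 30.270 − 18.870 = 11.400
ΔΔCt = 11.400 − 9.830 = 1.570
Fold change = 2^(−1.570) = 0.3368

0.337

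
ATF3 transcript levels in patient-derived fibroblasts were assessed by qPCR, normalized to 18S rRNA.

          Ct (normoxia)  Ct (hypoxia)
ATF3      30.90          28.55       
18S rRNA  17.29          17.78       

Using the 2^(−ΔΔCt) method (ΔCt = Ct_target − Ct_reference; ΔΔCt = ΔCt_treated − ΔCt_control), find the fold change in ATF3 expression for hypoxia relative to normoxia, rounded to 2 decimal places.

7.16

ΔCt(normoxia) = 30.900 − 17.290 = 13.610
ΔCt(hypoxia) = 28.550 − 17.780 = 10.770
ΔΔCt = 10.770 − 13.610 = -2.840
Fold change = 2^(−(-2.840)) = 2^2.840 = 7.160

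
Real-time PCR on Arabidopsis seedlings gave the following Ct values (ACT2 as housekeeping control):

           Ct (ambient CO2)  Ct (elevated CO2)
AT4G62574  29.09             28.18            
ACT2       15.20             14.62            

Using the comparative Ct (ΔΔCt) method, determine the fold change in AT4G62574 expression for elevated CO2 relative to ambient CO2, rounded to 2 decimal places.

1.26

ΔCt(ambient CO2) = 29.090 − 15.200 = 13.890
ΔCt(elevated CO2) = 28.180 − 14.620 = 13.560
ΔΔCt = 13.560 − 13.890 = -0.330
Fold change = 2^(−(-0.330)) = 2^0.330 = 1.257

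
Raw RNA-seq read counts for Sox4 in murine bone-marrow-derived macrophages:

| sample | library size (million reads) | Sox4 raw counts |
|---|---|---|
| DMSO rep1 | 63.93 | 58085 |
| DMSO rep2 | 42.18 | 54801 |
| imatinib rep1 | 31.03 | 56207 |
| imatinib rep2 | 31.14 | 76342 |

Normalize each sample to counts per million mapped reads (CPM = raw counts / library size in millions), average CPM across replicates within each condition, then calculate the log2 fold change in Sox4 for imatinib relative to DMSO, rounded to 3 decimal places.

0.949

CPM(DMSO rep1) = 58085 / 63.93 = 908.5719
CPM(DMSO rep2) = 54801 / 42.18 = 1299.2176
CPM(imatinib rep1) = 56207 / 31.03 = 1811.3761
CPM(imatinib rep2) = 76342 / 31.14 = 2451.5735
mean CPM(DMSO) = 1103.8948; mean CPM(imatinib) = 2131.4748
Fold change = 2131.4748 / 1103.8948 = 1.93087
log2(1.93087) = 0.9492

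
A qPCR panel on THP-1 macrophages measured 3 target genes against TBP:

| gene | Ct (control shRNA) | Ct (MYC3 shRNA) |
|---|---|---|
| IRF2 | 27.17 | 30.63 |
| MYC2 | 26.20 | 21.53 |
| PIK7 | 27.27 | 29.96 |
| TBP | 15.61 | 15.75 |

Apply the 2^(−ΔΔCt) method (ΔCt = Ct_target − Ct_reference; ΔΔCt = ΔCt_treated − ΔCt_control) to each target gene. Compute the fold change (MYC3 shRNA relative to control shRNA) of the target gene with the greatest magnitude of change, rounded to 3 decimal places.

IRF2: ΔΔCt = (30.63−15.75) − (27.17−15.61) = 14.88 − 11.56 = 3.32; fold change = 2^-3.32 = 0.100
MYC2: ΔΔCt = (21.53−15.75) − (26.20−15.61) = 5.78 − 10.59 = -4.81; fold change = 2^4.81 = 28.051
PIK7: ΔΔCt = (29.96−15.75) − (27.27−15.61) = 14.21 − 11.66 = 2.55; fold change = 2^-2.55 = 0.171
MYC2 has the largest |ΔΔCt| = 4.81.

28.051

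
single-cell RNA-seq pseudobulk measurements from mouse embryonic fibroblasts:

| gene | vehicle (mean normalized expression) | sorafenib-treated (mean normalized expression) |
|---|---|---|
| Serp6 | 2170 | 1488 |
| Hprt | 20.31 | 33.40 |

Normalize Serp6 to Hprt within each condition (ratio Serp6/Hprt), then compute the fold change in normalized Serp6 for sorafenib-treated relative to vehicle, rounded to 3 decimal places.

Serp6/Hprt (vehicle) = 2170 / 20.31 = 106.84
Serp6/Hprt (sorafenib-treated) = 1488 / 33.40 = 44.551
Fold change = 44.551 / 106.84 = 0.4170

0.417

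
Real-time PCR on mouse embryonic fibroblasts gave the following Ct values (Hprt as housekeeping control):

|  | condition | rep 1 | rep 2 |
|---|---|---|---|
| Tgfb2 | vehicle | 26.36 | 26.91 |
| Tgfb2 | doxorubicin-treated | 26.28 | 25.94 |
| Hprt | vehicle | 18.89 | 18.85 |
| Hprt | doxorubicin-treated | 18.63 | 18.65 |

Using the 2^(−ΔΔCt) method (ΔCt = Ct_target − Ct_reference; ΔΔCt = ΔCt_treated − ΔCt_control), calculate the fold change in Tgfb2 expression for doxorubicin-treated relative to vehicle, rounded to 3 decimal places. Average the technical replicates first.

Mean Ct: Tgfb2 vehicle 26.635; Tgfb2 doxorubicin-treated 26.110; Hprt vehicle 18.870; Hprt doxorubicin-treated 18.640
ΔCt(vehicle) = 26.635 − 18.870 = 7.765
ΔCt(doxorubicin-treated) = 26.110 − 18.640 = 7.470
ΔΔCt = 7.470 − 7.765 = -0.295
Fold change = 2^(−(-0.295)) = 2^0.295 = 1.2269

1.227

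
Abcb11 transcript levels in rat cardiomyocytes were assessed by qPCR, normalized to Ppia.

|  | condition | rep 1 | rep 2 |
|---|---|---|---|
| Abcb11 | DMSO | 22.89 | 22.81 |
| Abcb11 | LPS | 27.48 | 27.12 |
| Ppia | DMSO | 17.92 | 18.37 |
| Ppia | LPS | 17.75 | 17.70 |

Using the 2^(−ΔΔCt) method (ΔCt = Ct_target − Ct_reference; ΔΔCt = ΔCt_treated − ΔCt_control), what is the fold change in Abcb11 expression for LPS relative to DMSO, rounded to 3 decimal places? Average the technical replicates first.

0.034

Mean Ct: Abcb11 DMSO 22.850; Abcb11 LPS 27.300; Ppia DMSO 18.145; Ppia LPS 17.725
ΔCt(DMSO) = 22.850 − 18.145 = 4.705
ΔCt(LPS) = 27.300 − 17.725 = 9.575
ΔΔCt = 9.575 − 4.705 = 4.870
Fold change = 2^(−4.870) = 0.0342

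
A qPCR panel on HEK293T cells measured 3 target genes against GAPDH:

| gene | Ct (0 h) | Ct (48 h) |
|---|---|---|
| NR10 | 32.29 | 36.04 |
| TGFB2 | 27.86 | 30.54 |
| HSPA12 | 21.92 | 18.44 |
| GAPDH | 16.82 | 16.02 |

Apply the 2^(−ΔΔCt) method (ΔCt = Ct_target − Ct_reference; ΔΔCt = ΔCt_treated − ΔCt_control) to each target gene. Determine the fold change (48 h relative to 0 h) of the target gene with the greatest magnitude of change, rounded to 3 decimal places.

NR10: ΔΔCt = (36.04−16.02) − (32.29−16.82) = 20.02 − 15.47 = 4.55; fold change = 2^-4.55 = 0.043
TGFB2: ΔΔCt = (30.54−16.02) − (27.86−16.82) = 14.52 − 11.04 = 3.48; fold change = 2^-3.48 = 0.090
HSPA12: ΔΔCt = (18.44−16.02) − (21.92−16.82) = 2.42 − 5.10 = -2.68; fold change = 2^2.68 = 6.409
NR10 has the largest |ΔΔCt| = 4.55.

0.043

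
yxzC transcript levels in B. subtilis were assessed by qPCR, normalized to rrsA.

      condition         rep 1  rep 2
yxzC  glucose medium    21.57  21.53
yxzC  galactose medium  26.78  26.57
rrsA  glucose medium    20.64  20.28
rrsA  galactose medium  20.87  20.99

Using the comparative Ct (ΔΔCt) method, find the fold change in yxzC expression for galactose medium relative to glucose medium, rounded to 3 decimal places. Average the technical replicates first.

Mean Ct: yxzC glucose medium 21.550; yxzC galactose medium 26.675; rrsA glucose medium 20.460; rrsA galactose medium 20.930
ΔCt(glucose medium) = 21.550 − 20.460 = 1.090
ΔCt(galactose medium) = 26.675 − 20.930 = 5.745
ΔΔCt = 5.745 − 1.090 = 4.655
Fold change = 2^(−4.655) = 0.0397

0.040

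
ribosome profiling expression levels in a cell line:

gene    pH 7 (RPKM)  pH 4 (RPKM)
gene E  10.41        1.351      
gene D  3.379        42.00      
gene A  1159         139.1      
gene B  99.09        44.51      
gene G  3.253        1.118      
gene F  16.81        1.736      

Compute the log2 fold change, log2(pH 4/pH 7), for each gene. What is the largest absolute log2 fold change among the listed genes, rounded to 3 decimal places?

3.636

log2(1.351/10.41) = -2.946  (gene E)
log2(42.00/3.379) = 3.636  (gene D)
log2(139.1/1159) = -3.059  (gene A)
log2(44.51/99.09) = -1.155  (gene B)
log2(1.118/3.253) = -1.541  (gene G)
log2(1.736/16.81) = -3.275  (gene F)
The largest magnitude belongs to gene D.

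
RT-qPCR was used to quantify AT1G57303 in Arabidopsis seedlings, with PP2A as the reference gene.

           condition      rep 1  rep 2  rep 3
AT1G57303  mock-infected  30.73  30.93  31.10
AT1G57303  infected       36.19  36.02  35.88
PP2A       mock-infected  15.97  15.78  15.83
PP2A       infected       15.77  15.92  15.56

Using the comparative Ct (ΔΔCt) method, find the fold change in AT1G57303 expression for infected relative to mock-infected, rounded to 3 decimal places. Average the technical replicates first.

0.027

Mean Ct: AT1G57303 mock-infected 30.920; AT1G57303 infected 36.030; PP2A mock-infected 15.860; PP2A infected 15.750
ΔCt(mock-infected) = 30.920 − 15.860 = 15.060
ΔCt(infected) = 36.030 − 15.750 = 20.280
ΔΔCt = 20.280 − 15.060 = 5.220
Fold change = 2^(−5.220) = 0.0268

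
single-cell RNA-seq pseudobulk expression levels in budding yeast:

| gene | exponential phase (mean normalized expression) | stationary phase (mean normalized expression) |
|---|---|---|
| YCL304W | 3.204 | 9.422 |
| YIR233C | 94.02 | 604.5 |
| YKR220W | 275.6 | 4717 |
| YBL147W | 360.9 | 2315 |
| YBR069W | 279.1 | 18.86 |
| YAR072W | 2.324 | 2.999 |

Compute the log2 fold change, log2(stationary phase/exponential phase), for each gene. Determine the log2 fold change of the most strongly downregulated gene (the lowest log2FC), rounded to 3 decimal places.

-3.887

log2(9.422/3.204) = 1.556  (YCL304W)
log2(604.5/94.02) = 2.685  (YIR233C)
log2(4717/275.6) = 4.097  (YKR220W)
log2(2315/360.9) = 2.681  (YBL147W)
log2(18.86/279.1) = -3.887  (YBR069W)
log2(2.999/2.324) = 0.368  (YAR072W)
YBR069W is most strongly downregulated.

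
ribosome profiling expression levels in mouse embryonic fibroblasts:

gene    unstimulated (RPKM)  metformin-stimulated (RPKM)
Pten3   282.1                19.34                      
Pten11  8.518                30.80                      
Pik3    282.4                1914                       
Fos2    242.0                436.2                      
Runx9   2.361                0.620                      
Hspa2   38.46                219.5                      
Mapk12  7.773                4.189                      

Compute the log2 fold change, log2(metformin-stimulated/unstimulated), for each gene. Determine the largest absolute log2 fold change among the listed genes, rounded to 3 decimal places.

log2(19.34/282.1) = -3.867  (Pten3)
log2(30.80/8.518) = 1.854  (Pten11)
log2(1914/282.4) = 2.761  (Pik3)
log2(436.2/242.0) = 0.850  (Fos2)
log2(0.620/2.361) = -1.929  (Runx9)
log2(219.5/38.46) = 2.513  (Hspa2)
log2(4.189/7.773) = -0.892  (Mapk12)
The largest magnitude belongs to Pten3.

3.867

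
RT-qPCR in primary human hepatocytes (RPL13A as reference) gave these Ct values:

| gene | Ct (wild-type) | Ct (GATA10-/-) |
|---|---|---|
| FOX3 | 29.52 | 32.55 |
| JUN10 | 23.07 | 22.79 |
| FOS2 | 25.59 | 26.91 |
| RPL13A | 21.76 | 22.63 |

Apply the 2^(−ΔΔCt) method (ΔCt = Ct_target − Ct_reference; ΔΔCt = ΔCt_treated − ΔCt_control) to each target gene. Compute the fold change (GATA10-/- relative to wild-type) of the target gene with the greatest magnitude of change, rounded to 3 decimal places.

FOX3: ΔΔCt = (32.55−22.63) − (29.52−21.76) = 9.92 − 7.76 = 2.16; fold change = 2^-2.16 = 0.224
JUN10: ΔΔCt = (22.79−22.63) − (23.07−21.76) = 0.16 − 1.31 = -1.15; fold change = 2^1.15 = 2.219
FOS2: ΔΔCt = (26.91−22.63) − (25.59−21.76) = 4.28 − 3.83 = 0.45; fold change = 2^-0.45 = 0.732
FOX3 has the largest |ΔΔCt| = 2.16.

0.224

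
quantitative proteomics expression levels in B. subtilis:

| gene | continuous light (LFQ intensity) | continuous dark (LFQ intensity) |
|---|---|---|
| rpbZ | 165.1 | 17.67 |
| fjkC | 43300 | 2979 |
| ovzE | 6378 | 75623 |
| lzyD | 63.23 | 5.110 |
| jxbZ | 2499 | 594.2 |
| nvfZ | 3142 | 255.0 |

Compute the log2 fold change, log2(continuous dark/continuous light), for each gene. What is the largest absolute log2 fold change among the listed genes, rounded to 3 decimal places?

3.861

log2(17.67/165.1) = -3.224  (rpbZ)
log2(2979/43300) = -3.861  (fjkC)
log2(75623/6378) = 3.568  (ovzE)
log2(5.110/63.23) = -3.629  (lzyD)
log2(594.2/2499) = -2.072  (jxbZ)
log2(255.0/3142) = -3.623  (nvfZ)
The largest magnitude belongs to fjkC.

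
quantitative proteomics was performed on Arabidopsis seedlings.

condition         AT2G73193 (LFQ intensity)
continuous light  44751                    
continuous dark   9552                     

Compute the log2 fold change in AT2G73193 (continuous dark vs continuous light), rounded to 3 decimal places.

Fold change = 9552 / 44751 = 0.2134
log2(0.2134) = -2.2280

-2.228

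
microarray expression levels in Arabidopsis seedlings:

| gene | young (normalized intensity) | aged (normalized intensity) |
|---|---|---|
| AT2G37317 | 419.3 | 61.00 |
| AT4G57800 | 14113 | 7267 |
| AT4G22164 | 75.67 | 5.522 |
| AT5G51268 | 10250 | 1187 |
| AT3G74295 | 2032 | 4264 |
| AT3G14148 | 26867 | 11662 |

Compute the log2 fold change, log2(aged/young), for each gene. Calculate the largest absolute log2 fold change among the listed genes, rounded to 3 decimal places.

log2(61.00/419.3) = -2.781  (AT2G37317)
log2(7267/14113) = -0.958  (AT4G57800)
log2(5.522/75.67) = -3.776  (AT4G22164)
log2(1187/10250) = -3.110  (AT5G51268)
log2(4264/2032) = 1.069  (AT3G74295)
log2(11662/26867) = -1.204  (AT3G14148)
The largest magnitude belongs to AT4G22164.

3.776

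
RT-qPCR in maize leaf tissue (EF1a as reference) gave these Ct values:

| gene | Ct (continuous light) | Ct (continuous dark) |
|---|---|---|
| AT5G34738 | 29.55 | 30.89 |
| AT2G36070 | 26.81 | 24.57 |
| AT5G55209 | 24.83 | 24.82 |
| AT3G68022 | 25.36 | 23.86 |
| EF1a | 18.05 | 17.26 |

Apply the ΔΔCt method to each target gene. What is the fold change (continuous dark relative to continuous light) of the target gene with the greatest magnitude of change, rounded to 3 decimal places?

0.228

AT5G34738: ΔΔCt = (30.89−17.26) − (29.55−18.05) = 13.63 − 11.50 = 2.13; fold change = 2^-2.13 = 0.228
AT2G36070: ΔΔCt = (24.57−17.26) − (26.81−18.05) = 7.31 − 8.76 = -1.45; fold change = 2^1.45 = 2.732
AT5G55209: ΔΔCt = (24.82−17.26) − (24.83−18.05) = 7.56 − 6.78 = 0.78; fold change = 2^-0.78 = 0.582
AT3G68022: ΔΔCt = (23.86−17.26) − (25.36−18.05) = 6.60 − 7.31 = -0.71; fold change = 2^0.71 = 1.636
AT5G34738 has the largest |ΔΔCt| = 2.13.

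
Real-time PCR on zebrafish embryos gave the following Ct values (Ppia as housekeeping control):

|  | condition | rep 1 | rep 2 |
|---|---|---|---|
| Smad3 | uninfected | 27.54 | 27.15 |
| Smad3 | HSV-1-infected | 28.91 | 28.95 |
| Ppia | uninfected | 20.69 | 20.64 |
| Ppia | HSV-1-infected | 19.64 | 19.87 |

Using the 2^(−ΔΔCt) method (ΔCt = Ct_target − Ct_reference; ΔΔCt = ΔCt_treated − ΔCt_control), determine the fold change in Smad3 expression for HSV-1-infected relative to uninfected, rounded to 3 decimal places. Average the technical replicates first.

Mean Ct: Smad3 uninfected 27.345; Smad3 HSV-1-infected 28.930; Ppia uninfected 20.665; Ppia HSV-1-infected 19.755
ΔCt(uninfected) = 27.345 − 20.665 = 6.680
ΔCt(HSV-1-infected) = 28.930 − 19.755 = 9.175
ΔΔCt = 9.175 − 6.680 = 2.495
Fold change = 2^(−2.495) = 0.1774

0.177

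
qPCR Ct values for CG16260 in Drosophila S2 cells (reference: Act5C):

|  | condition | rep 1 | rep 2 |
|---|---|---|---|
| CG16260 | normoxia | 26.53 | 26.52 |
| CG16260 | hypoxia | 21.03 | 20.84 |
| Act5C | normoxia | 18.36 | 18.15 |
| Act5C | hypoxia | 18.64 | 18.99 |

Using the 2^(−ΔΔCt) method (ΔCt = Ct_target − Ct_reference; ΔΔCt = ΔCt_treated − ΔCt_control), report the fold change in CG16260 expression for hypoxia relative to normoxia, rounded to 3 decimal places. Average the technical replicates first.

Mean Ct: CG16260 normoxia 26.525; CG16260 hypoxia 20.935; Act5C normoxia 18.255; Act5C hypoxia 18.815
ΔCt(normoxia) = 26.525 − 18.255 = 8.270
ΔCt(hypoxia) = 20.935 − 18.815 = 2.120
ΔΔCt = 2.120 − 8.270 = -6.150
Fold change = 2^(−(-6.150)) = 2^6.150 = 71.0124

71.012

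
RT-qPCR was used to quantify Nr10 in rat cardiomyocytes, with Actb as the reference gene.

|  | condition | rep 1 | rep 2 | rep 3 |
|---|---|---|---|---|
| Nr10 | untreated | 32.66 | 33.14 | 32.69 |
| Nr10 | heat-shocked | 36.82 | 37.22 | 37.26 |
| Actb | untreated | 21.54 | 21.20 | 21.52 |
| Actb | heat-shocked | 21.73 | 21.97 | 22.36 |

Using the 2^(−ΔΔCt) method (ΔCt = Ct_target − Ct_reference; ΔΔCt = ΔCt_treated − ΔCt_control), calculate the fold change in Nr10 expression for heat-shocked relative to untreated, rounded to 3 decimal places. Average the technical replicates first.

Mean Ct: Nr10 untreated 32.830; Nr10 heat-shocked 37.100; Actb untreated 21.420; Actb heat-shocked 22.020
ΔCt(untreated) = 32.830 − 21.420 = 11.410
ΔCt(heat-shocked) = 37.100 − 22.020 = 15.080
ΔΔCt = 15.080 − 11.410 = 3.670
Fold change = 2^(−3.670) = 0.0786

0.079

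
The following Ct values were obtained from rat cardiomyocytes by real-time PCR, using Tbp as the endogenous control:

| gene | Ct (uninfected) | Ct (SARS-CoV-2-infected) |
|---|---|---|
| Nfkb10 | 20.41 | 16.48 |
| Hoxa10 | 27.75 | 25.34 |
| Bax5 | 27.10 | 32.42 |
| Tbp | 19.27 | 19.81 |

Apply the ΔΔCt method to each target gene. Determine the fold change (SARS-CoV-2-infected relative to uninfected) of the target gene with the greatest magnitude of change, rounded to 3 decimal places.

Nfkb10: ΔΔCt = (16.48−19.81) − (20.41−19.27) = -3.33 − 1.14 = -4.47; fold change = 2^4.47 = 22.162
Hoxa10: ΔΔCt = (25.34−19.81) − (27.75−19.27) = 5.53 − 8.48 = -2.95; fold change = 2^2.95 = 7.727
Bax5: ΔΔCt = (32.42−19.81) − (27.10−19.27) = 12.61 − 7.83 = 4.78; fold change = 2^-4.78 = 0.036
Bax5 has the largest |ΔΔCt| = 4.78.

0.036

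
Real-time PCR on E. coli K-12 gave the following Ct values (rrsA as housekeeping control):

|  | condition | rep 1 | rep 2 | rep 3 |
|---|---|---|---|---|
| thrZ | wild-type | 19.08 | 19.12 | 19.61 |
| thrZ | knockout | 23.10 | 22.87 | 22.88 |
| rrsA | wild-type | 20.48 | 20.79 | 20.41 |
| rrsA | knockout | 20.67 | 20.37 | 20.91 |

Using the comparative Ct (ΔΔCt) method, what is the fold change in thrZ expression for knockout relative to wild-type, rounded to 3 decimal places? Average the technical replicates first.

0.083

Mean Ct: thrZ wild-type 19.270; thrZ knockout 22.950; rrsA wild-type 20.560; rrsA knockout 20.650
ΔCt(wild-type) = 19.270 − 20.560 = -1.290
ΔCt(knockout) = 22.950 − 20.650 = 2.300
ΔΔCt = 2.300 − (-1.290) = 3.590
Fold change = 2^(−3.590) = 0.0830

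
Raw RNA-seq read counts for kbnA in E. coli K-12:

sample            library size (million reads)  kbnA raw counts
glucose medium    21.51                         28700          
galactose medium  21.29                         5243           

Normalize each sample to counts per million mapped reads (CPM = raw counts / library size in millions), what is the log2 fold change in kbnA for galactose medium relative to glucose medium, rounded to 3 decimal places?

CPM(glucose medium) = 28700 / 21.51 = 1334.2631
CPM(galactose medium) = 5243 / 21.29 = 246.2659
Fold change = 246.2659 / 1334.2631 = 0.18457
log2(0.18457) = -2.4378

-2.438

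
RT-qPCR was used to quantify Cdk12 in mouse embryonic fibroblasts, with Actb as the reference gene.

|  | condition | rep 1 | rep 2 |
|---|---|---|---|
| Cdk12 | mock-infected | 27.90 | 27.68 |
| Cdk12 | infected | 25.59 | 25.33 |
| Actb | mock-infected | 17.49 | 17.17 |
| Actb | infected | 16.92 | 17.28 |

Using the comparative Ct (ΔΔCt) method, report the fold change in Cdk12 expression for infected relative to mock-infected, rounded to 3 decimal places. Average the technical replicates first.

4.287

Mean Ct: Cdk12 mock-infected 27.790; Cdk12 infected 25.460; Actb mock-infected 17.330; Actb infected 17.100
ΔCt(mock-infected) = 27.790 − 17.330 = 10.460
ΔCt(infected) = 25.460 − 17.100 = 8.360
ΔΔCt = 8.360 − 10.460 = -2.100
Fold change = 2^(−(-2.100)) = 2^2.100 = 4.2871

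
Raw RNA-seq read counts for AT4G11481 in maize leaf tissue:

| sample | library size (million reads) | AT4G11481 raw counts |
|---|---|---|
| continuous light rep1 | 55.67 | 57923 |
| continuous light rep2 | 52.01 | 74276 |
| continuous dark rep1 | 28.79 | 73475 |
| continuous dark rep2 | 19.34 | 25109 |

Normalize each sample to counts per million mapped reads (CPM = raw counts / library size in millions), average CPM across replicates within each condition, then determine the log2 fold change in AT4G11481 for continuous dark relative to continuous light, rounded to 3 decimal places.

CPM(continuous light rep1) = 57923 / 55.67 = 1040.4706
CPM(continuous light rep2) = 74276 / 52.01 = 1428.1100
CPM(continuous dark rep1) = 73475 / 28.79 = 2552.1014
CPM(continuous dark rep2) = 25109 / 19.34 = 1298.2937
mean CPM(continuous light) = 1234.2903; mean CPM(continuous dark) = 1925.1976
Fold change = 1925.1976 / 1234.2903 = 1.55976
log2(1.55976) = 0.6413

0.641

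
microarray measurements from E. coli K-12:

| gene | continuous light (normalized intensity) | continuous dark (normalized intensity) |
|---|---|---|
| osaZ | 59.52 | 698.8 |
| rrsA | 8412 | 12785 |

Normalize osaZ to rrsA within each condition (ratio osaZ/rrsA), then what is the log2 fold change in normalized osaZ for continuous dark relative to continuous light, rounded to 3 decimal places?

2.950

osaZ/rrsA (continuous light) = 59.52 / 8412 = 0.0070756
osaZ/rrsA (continuous dark) = 698.8 / 12785 = 0.054658
Fold change = 0.054658 / 0.0070756 = 7.7248
log2(7.7248) = 2.9495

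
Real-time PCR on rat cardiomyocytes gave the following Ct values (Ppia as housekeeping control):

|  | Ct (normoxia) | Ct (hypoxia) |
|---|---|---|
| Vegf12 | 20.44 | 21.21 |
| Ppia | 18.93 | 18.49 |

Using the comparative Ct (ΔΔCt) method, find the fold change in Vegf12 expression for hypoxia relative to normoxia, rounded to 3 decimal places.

ΔCt(normoxia) = 20.440 − 18.930 = 1.510
ΔCt(hypoxia) = 21.210 − 18.490 = 2.720
ΔΔCt = 2.720 − 1.510 = 1.210
Fold change = 2^(−1.210) = 0.4323

0.432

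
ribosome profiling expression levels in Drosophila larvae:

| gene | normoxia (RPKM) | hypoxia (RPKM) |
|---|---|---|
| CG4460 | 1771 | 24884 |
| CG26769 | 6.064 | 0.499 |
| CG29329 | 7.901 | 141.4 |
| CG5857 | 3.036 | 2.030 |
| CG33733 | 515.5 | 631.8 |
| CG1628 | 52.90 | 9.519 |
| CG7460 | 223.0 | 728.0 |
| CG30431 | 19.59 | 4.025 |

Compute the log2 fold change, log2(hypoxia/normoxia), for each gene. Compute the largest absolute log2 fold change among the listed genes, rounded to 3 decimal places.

4.162

log2(24884/1771) = 3.813  (CG4460)
log2(0.499/6.064) = -3.603  (CG26769)
log2(141.4/7.901) = 4.162  (CG29329)
log2(2.030/3.036) = -0.581  (CG5857)
log2(631.8/515.5) = 0.293  (CG33733)
log2(9.519/52.90) = -2.474  (CG1628)
log2(728.0/223.0) = 1.707  (CG7460)
log2(4.025/19.59) = -2.283  (CG30431)
The largest magnitude belongs to CG29329.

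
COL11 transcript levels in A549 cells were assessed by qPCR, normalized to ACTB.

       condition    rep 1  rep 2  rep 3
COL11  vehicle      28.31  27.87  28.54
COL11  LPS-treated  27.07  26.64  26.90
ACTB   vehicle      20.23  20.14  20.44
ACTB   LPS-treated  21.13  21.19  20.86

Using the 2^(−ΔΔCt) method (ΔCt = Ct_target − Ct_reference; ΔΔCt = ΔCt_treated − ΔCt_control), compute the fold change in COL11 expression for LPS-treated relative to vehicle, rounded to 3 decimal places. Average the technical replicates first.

4.469

Mean Ct: COL11 vehicle 28.240; COL11 LPS-treated 26.870; ACTB vehicle 20.270; ACTB LPS-treated 21.060
ΔCt(vehicle) = 28.240 − 20.270 = 7.970
ΔCt(LPS-treated) = 26.870 − 21.060 = 5.810
ΔΔCt = 5.810 − 7.970 = -2.160
Fold change = 2^(−(-2.160)) = 2^2.160 = 4.4691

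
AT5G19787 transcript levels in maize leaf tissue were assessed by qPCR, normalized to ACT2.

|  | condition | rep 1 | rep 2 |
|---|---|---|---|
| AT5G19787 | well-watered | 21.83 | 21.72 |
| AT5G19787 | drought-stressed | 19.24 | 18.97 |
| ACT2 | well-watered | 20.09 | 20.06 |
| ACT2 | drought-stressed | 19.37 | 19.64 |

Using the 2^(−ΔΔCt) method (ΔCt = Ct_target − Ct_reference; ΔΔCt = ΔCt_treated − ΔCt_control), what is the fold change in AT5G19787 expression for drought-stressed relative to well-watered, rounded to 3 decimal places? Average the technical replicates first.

4.287

Mean Ct: AT5G19787 well-watered 21.775; AT5G19787 drought-stressed 19.105; ACT2 well-watered 20.075; ACT2 drought-stressed 19.505
ΔCt(well-watered) = 21.775 − 20.075 = 1.700
ΔCt(drought-stressed) = 19.105 − 19.505 = -0.400
ΔΔCt = -0.400 − 1.700 = -2.100
Fold change = 2^(−(-2.100)) = 2^2.100 = 4.2871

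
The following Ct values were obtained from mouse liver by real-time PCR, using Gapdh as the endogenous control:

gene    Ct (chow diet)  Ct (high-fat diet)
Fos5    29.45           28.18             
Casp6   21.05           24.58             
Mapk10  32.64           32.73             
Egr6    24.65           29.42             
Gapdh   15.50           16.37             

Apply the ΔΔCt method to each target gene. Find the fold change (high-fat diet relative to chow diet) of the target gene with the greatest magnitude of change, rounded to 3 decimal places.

0.067

Fos5: ΔΔCt = (28.18−16.37) − (29.45−15.50) = 11.81 − 13.95 = -2.14; fold change = 2^2.14 = 4.408
Casp6: ΔΔCt = (24.58−16.37) − (21.05−15.50) = 8.21 − 5.55 = 2.66; fold change = 2^-2.66 = 0.158
Mapk10: ΔΔCt = (32.73−16.37) − (32.64−15.50) = 16.36 − 17.14 = -0.78; fold change = 2^0.78 = 1.717
Egr6: ΔΔCt = (29.42−16.37) − (24.65−15.50) = 13.05 − 9.15 = 3.90; fold change = 2^-3.90 = 0.067
Egr6 has the largest |ΔΔCt| = 3.90.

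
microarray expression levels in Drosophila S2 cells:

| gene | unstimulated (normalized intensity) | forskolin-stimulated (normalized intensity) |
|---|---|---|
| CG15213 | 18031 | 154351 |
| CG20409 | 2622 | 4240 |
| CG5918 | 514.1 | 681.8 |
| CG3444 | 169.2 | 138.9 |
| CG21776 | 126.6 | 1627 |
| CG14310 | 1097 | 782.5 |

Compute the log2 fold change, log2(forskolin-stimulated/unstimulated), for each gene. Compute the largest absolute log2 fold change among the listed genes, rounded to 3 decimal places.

log2(154351/18031) = 3.098  (CG15213)
log2(4240/2622) = 0.693  (CG20409)
log2(681.8/514.1) = 0.407  (CG5918)
log2(138.9/169.2) = -0.285  (CG3444)
log2(1627/126.6) = 3.684  (CG21776)
log2(782.5/1097) = -0.487  (CG14310)
The largest magnitude belongs to CG21776.

3.684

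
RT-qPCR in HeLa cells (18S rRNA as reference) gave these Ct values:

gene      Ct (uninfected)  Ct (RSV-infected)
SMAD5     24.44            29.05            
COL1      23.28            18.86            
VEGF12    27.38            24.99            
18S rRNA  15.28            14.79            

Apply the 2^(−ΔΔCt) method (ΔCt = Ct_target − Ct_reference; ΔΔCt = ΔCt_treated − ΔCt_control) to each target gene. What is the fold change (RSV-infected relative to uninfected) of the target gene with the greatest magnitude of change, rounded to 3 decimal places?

0.029

SMAD5: ΔΔCt = (29.05−14.79) − (24.44−15.28) = 14.26 − 9.16 = 5.10; fold change = 2^-5.10 = 0.029
COL1: ΔΔCt = (18.86−14.79) − (23.28−15.28) = 4.07 − 8.00 = -3.93; fold change = 2^3.93 = 15.242
VEGF12: ΔΔCt = (24.99−14.79) − (27.38−15.28) = 10.20 − 12.10 = -1.90; fold change = 2^1.90 = 3.732
SMAD5 has the largest |ΔΔCt| = 5.10.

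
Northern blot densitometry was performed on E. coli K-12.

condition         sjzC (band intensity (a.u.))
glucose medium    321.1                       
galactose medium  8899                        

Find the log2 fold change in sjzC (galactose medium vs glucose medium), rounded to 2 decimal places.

Fold change = 8899 / 321.1 = 27.7141
log2(27.7141) = 4.793

4.79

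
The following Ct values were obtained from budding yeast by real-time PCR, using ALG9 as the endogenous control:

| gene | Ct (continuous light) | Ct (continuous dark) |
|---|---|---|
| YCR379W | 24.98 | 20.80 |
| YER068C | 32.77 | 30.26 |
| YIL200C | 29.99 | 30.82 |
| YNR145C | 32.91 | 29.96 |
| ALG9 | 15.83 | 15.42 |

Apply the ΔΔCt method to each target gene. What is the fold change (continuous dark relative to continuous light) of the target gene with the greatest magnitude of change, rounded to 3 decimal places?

13.642

YCR379W: ΔΔCt = (20.80−15.42) − (24.98−15.83) = 5.38 − 9.15 = -3.77; fold change = 2^3.77 = 13.642
YER068C: ΔΔCt = (30.26−15.42) − (32.77−15.83) = 14.84 − 16.94 = -2.10; fold change = 2^2.10 = 4.287
YIL200C: ΔΔCt = (30.82−15.42) − (29.99−15.83) = 15.40 − 14.16 = 1.24; fold change = 2^-1.24 = 0.423
YNR145C: ΔΔCt = (29.96−15.42) − (32.91−15.83) = 14.54 − 17.08 = -2.54; fold change = 2^2.54 = 5.816
YCR379W has the largest |ΔΔCt| = 3.77.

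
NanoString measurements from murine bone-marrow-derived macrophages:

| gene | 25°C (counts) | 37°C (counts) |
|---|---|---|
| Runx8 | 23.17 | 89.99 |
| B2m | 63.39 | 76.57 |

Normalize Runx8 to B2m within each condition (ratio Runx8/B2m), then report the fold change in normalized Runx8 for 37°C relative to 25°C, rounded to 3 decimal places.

3.215

Runx8/B2m (25°C) = 23.17 / 63.39 = 0.36552
Runx8/B2m (37°C) = 89.99 / 76.57 = 1.1753
Fold change = 1.1753 / 0.36552 = 3.2154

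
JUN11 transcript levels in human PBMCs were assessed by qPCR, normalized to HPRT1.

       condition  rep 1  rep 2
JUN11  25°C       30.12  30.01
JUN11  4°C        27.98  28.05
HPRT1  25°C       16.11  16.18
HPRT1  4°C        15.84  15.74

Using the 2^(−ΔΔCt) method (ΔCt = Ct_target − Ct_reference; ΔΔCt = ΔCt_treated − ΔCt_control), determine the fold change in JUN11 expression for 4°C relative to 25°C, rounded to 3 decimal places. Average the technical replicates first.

Mean Ct: JUN11 25°C 30.065; JUN11 4°C 28.015; HPRT1 25°C 16.145; HPRT1 4°C 15.790
ΔCt(25°C) = 30.065 − 16.145 = 13.920
ΔCt(4°C) = 28.015 − 15.790 = 12.225
ΔΔCt = 12.225 − 13.920 = -1.695
Fold change = 2^(−(-1.695)) = 2^1.695 = 3.2378

3.238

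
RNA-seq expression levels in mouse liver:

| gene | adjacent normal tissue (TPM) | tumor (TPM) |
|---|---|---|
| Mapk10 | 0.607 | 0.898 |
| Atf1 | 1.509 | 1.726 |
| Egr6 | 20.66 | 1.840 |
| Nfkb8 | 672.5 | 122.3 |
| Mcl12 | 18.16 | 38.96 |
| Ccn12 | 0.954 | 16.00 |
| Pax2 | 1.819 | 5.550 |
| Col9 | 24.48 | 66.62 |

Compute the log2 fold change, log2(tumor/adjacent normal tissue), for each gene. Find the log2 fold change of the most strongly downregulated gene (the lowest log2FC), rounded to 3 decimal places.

log2(0.898/0.607) = 0.565  (Mapk10)
log2(1.726/1.509) = 0.194  (Atf1)
log2(1.840/20.66) = -3.489  (Egr6)
log2(122.3/672.5) = -2.459  (Nfkb8)
log2(38.96/18.16) = 1.101  (Mcl12)
log2(16.00/0.954) = 4.068  (Ccn12)
log2(5.550/1.819) = 1.609  (Pax2)
log2(66.62/24.48) = 1.444  (Col9)
Egr6 is most strongly downregulated.

-3.489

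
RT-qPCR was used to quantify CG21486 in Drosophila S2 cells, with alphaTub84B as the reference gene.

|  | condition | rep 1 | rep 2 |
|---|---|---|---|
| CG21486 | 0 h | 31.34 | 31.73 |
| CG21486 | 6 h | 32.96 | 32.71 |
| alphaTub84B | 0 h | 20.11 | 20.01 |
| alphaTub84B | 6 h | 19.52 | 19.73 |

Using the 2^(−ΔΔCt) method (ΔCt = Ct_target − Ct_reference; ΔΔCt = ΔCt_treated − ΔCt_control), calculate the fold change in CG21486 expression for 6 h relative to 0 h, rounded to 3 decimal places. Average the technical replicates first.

Mean Ct: CG21486 0 h 31.535; CG21486 6 h 32.835; alphaTub84B 0 h 20.060; alphaTub84B 6 h 19.625
ΔCt(0 h) = 31.535 − 20.060 = 11.475
ΔCt(6 h) = 32.835 − 19.625 = 13.210
ΔΔCt = 13.210 − 11.475 = 1.735
Fold change = 2^(−1.735) = 0.3004

0.300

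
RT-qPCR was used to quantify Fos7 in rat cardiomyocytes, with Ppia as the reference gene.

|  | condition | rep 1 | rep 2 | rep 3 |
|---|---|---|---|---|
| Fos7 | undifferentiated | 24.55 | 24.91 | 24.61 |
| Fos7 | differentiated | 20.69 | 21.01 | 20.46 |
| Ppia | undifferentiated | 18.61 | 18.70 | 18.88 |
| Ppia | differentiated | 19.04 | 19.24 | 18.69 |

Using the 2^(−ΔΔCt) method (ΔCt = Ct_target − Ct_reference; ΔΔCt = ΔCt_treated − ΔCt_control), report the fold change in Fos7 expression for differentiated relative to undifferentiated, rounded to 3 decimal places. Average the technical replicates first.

Mean Ct: Fos7 undifferentiated 24.690; Fos7 differentiated 20.720; Ppia undifferentiated 18.730; Ppia differentiated 18.990
ΔCt(undifferentiated) = 24.690 − 18.730 = 5.960
ΔCt(differentiated) = 20.720 − 18.990 = 1.730
ΔΔCt = 1.730 − 5.960 = -4.230
Fold change = 2^(−(-4.230)) = 2^4.230 = 18.7654

18.765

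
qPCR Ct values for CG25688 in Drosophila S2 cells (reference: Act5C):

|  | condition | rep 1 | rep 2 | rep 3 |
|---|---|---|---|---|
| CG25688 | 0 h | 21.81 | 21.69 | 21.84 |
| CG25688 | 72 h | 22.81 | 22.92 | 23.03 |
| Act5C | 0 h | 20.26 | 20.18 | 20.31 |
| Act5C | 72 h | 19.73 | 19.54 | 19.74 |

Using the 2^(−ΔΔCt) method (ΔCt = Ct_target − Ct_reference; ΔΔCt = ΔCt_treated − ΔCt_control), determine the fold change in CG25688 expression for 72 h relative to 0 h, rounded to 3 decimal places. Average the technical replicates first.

0.304

Mean Ct: CG25688 0 h 21.780; CG25688 72 h 22.920; Act5C 0 h 20.250; Act5C 72 h 19.670
ΔCt(0 h) = 21.780 − 20.250 = 1.530
ΔCt(72 h) = 22.920 − 19.670 = 3.250
ΔΔCt = 3.250 − 1.530 = 1.720
Fold change = 2^(−1.720) = 0.3035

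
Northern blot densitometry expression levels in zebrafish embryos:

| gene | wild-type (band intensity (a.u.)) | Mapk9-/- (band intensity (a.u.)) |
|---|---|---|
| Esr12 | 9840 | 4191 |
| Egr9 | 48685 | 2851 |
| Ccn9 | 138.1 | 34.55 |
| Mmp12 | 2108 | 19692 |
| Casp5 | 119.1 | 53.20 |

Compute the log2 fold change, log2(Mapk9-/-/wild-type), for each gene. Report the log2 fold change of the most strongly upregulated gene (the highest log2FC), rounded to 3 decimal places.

3.224

log2(4191/9840) = -1.231  (Esr12)
log2(2851/48685) = -4.094  (Egr9)
log2(34.55/138.1) = -1.999  (Ccn9)
log2(19692/2108) = 3.224  (Mmp12)
log2(53.20/119.1) = -1.163  (Casp5)
Mmp12 is most strongly upregulated.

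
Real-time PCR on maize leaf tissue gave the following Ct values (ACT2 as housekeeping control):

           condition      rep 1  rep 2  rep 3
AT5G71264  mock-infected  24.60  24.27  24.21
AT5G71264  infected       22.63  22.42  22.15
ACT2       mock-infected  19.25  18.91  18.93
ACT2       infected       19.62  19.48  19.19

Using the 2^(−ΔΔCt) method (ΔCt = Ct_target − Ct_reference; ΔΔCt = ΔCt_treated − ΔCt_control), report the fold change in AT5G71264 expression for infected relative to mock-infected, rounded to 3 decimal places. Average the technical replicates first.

5.134

Mean Ct: AT5G71264 mock-infected 24.360; AT5G71264 infected 22.400; ACT2 mock-infected 19.030; ACT2 infected 19.430
ΔCt(mock-infected) = 24.360 − 19.030 = 5.330
ΔCt(infected) = 22.400 − 19.430 = 2.970
ΔΔCt = 2.970 − 5.330 = -2.360
Fold change = 2^(−(-2.360)) = 2^2.360 = 5.1337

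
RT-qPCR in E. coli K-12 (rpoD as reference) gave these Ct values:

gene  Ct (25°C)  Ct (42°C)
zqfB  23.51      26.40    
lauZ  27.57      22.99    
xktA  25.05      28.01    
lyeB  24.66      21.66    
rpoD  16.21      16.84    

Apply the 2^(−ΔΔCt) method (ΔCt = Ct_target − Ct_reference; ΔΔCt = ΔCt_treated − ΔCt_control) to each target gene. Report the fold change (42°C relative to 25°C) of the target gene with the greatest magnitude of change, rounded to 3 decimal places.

37.014

zqfB: ΔΔCt = (26.40−16.84) − (23.51−16.21) = 9.56 − 7.30 = 2.26; fold change = 2^-2.26 = 0.209
lauZ: ΔΔCt = (22.99−16.84) − (27.57−16.21) = 6.15 − 11.36 = -5.21; fold change = 2^5.21 = 37.014
xktA: ΔΔCt = (28.01−16.84) − (25.05−16.21) = 11.17 − 8.84 = 2.33; fold change = 2^-2.33 = 0.199
lyeB: ΔΔCt = (21.66−16.84) − (24.66−16.21) = 4.82 − 8.45 = -3.63; fold change = 2^3.63 = 12.381
lauZ has the largest |ΔΔCt| = 5.21.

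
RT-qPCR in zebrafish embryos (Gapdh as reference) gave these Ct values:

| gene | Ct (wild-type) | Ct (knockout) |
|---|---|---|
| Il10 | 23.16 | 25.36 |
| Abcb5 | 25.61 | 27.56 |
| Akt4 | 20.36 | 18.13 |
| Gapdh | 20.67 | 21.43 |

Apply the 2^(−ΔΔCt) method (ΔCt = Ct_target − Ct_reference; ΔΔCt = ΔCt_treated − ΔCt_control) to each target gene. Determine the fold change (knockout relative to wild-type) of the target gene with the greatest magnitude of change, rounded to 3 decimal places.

7.945

Il10: ΔΔCt = (25.36−21.43) − (23.16−20.67) = 3.93 − 2.49 = 1.44; fold change = 2^-1.44 = 0.369
Abcb5: ΔΔCt = (27.56−21.43) − (25.61−20.67) = 6.13 − 4.94 = 1.19; fold change = 2^-1.19 = 0.438
Akt4: ΔΔCt = (18.13−21.43) − (20.36−20.67) = -3.30 − (-0.31) = -2.99; fold change = 2^2.99 = 7.945
Akt4 has the largest |ΔΔCt| = 2.99.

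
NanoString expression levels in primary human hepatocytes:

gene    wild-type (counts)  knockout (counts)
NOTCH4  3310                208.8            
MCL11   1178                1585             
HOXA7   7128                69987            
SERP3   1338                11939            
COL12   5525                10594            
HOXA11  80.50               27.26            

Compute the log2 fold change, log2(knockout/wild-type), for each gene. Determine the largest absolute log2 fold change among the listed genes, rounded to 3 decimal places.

log2(208.8/3310) = -3.987  (NOTCH4)
log2(1585/1178) = 0.428  (MCL11)
log2(69987/7128) = 3.296  (HOXA7)
log2(11939/1338) = 3.158  (SERP3)
log2(10594/5525) = 0.939  (COL12)
log2(27.26/80.50) = -1.562  (HOXA11)
The largest magnitude belongs to NOTCH4.

3.987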